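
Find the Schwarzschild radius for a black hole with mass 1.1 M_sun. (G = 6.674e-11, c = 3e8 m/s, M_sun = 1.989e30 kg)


M = 1.1 * 1.989e30 kg = 2.1879e+30 kg. rs = 2GM/c^2 = 2 * 6.674e-11 * 2.1879e+30 / (3e8)^2 = 3244.8988

3244.8988 m


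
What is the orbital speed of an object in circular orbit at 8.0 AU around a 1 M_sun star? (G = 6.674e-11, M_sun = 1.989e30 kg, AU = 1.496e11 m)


v = sqrt(GM/r) = sqrt(6.674e-11 * 1.989e+30 / 1.197e+12) = 10531.7297

10531.7297 m/s


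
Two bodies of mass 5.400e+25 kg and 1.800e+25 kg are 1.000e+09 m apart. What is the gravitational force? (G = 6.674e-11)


F = G*m1*m2/r^2 = 6.674e-11 * 5.400e+25 * 1.800e+25 / (1.000e+09)^2 = 6.674e-11 * 9.720e+50 / 1.000e+18 = 6.487e+22

6.487e+22 N


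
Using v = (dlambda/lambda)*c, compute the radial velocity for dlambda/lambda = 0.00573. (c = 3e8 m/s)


v = (dlambda/lambda) * c = 0.00573 * 3e8 = 1.719e+06

1.719e+06 m/s


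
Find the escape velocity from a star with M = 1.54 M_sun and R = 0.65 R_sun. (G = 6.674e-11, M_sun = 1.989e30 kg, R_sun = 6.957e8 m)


M = 1.54 * 1.989e30 kg = 3.06306e+30 kg; R = 0.65 * 6.957e8 m = 4.52205e+08 m. v_esc = sqrt(2GM/R) = sqrt(2 * 6.674e-11 * 3.06306e+30 / 4.52205e+08) = 950863.4872

950863.4872 m/s


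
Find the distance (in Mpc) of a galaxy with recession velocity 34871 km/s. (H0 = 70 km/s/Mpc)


d = v / H0 = 34871 / 70 = 498.1571

498.1571 Mpc


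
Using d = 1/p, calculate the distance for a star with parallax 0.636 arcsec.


d = 1/p = 1/0.636 = 1.5723

1.5723 pc


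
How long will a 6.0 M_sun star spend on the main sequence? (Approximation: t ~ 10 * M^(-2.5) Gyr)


t = 10 * M^(-2.5) = 10 * 6.0^(-2.5) = 0.1134

0.1134 Gyr


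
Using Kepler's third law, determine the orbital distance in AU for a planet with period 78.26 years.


a = P^(2/3) = 78.26^(2/3) = 18.2962

18.2962 AU


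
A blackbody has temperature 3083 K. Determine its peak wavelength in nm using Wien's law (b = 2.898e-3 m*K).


lam_max = b / T = 2.898e-3 / 3083 = 9.400e-07 m = 939.9935 nm

939.9935 nm


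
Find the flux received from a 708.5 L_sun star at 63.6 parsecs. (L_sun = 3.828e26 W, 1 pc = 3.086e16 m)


F = L / (4*pi*d^2) = 2.712e+29 / (4*pi*(1.963e+18)^2) = 5.603e-09

5.603e-09 W/m^2


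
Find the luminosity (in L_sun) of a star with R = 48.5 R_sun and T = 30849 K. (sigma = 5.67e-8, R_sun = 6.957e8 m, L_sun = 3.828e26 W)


R = 48.5 * 6.957e8 m = 3.374145e+10 m. L = 4*pi*R^2*sigma*T^4 = 4*pi*(3.374145e+10)^2 * 5.67e-8 * 30849^4 = 7.346572502e+32 W. L/L_sun = 7.346572502e+32 / 3.828e26 = 1.919e+06

1.919e+06 L_sun


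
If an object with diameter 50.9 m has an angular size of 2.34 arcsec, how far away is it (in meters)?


D = size / theta_rad, theta_rad = 2.34 * pi/(180*3600) = 1.134e-05, D = 4.487e+06

4.487e+06 m


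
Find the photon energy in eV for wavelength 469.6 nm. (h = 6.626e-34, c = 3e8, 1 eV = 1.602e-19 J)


E = hc/lambda = 6.626e-34 * 3e8 / 4.696e-07 = 4.233e-19 J = 2.6423 eV

2.6423 eV


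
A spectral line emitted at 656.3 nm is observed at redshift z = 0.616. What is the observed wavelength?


lam_obs = lam_emit * (1 + z) = 656.3 * (1 + 0.616) = 1060.5808

1060.5808 nm


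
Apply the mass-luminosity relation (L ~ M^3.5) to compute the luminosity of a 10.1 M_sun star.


L/L_sun = (M/M_sun)^3.5 = 10.1^3.5 = 3274.3478

3274.3478 L_sun


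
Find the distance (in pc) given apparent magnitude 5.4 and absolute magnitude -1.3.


d = 10^((m - M + 5)/5) = 10^((5.4 - -1.3 + 5)/5) = 218.7762

218.7762 pc


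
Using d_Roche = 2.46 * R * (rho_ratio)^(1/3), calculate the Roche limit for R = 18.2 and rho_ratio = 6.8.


d_Roche = 2.46 * 18.2 * 6.8^(1/3) = 84.8222

84.8222


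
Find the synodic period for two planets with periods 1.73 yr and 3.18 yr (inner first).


1/P_syn = |1/P1 - 1/P2| = |1/1.73 - 1/3.18| => P_syn = 3.7941

3.7941 years


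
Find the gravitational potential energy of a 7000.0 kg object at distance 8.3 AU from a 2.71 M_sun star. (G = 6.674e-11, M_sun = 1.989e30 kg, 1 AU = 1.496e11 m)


M = 2.71 * 1.989e30 kg = 5.39019e+30 kg; r = 8.3 AU * 1.496e11 m/AU = 1.24168e+12 m. U = -GM*m/r = -(6.674e-11 * 5.39019e+30 * 7000.0) / 1.24168e+12 = -2.028e+12

-2.028e+12 J


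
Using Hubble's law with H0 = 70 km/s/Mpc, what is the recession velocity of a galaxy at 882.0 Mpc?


v = H0 * d = 70 * 882.0 = 61740.0

61740.0 km/s


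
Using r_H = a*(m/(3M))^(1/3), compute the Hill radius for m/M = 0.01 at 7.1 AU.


r_H = a * (m/3M)^(1/3) = 7.1 * (0.01/3)^(1/3) = 1.0606

1.0606 AU


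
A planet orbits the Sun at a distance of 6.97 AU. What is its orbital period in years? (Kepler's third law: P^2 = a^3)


P = a^(3/2) = 6.97^1.5 = 18.4013

18.4013 years


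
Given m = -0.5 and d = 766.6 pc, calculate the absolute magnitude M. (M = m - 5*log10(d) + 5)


M = m - 5*log10(d) + 5 = -0.5 - 5*log10(766.6) + 5 = -9.9228

-9.9228


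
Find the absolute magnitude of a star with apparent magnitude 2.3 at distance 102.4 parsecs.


M = m - 5*log10(d) + 5 = 2.3 - 5*log10(102.4) + 5 = -2.7515

-2.7515


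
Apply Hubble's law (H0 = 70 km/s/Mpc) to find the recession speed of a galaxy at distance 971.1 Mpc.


v = H0 * d = 70 * 971.1 = 67977.0

67977.0 km/s


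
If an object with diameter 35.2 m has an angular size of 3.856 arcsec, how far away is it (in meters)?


D = size / theta_rad, theta_rad = 3.856 * pi/(180*3600) = 1.869e-05, D = 1.883e+06

1.883e+06 m


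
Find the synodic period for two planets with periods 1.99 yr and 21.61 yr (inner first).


1/P_syn = |1/P1 - 1/P2| = |1/1.99 - 1/21.61| => P_syn = 2.1918

2.1918 years


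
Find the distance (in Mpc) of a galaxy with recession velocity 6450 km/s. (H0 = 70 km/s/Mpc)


d = v / H0 = 6450 / 70 = 92.1429

92.1429 Mpc


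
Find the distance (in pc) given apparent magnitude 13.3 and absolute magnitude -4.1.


d = 10^((m - M + 5)/5) = 10^((13.3 - -4.1 + 5)/5) = 30199.5172

30199.5172 pc


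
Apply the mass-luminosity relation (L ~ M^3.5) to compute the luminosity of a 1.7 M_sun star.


L/L_sun = (M/M_sun)^3.5 = 1.7^3.5 = 6.4058

6.4058 L_sun


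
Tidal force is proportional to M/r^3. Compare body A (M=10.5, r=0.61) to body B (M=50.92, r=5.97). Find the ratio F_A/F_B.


Ratio = (M1/r1^3) / (M2/r2^3) = (10.5/0.61^3) / (50.92/5.97^3) = 193.3011

193.3011


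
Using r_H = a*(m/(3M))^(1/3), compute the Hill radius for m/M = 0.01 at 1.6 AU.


r_H = a * (m/3M)^(1/3) = 1.6 * (0.01/3)^(1/3) = 0.239

0.239 AU


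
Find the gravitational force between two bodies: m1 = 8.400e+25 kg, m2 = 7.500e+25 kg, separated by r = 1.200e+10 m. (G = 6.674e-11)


F = G*m1*m2/r^2 = 6.674e-11 * 8.400e+25 * 7.500e+25 / (1.200e+10)^2 = 6.674e-11 * 6.300e+51 / 1.440e+20 = 2.920e+21

2.920e+21 N


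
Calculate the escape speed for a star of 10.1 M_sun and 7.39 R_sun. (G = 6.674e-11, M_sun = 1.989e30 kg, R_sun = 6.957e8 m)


M = 10.1 * 1.989e30 kg = 2.00889e+31 kg; R = 7.39 * 6.957e8 m = 5.141223e+09 m. v_esc = sqrt(2GM/R) = sqrt(2 * 6.674e-11 * 2.00889e+31 / 5.141223e+09) = 722192.4711

722192.4711 m/s


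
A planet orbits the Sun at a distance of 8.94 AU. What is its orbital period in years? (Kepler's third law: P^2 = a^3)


P = a^(3/2) = 8.94^1.5 = 26.7305

26.7305 years


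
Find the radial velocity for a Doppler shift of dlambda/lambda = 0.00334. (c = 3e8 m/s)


v = (dlambda/lambda) * c = 0.00334 * 3e8 = 1.002e+06

1.002e+06 m/s


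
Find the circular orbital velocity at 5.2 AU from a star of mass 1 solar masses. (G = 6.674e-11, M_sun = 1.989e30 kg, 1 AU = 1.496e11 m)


v = sqrt(GM/r) = sqrt(6.674e-11 * 1.989e+30 / 7.779e+11) = 13063.0029

13063.0029 m/s


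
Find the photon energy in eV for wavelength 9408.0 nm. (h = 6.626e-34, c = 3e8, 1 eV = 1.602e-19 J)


E = hc/lambda = 6.626e-34 * 3e8 / 9.408e-06 = 2.113e-20 J = 0.1319 eV

0.1319 eV


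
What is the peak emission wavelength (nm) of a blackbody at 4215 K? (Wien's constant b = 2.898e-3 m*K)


lam_max = b / T = 2.898e-3 / 4215 = 6.875e-07 m = 687.5445 nm

687.5445 nm


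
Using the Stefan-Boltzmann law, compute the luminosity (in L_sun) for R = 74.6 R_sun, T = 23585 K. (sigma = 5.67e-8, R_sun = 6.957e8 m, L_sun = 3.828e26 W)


R = 74.6 * 6.957e8 m = 5.189922e+10 m. L = 4*pi*R^2*sigma*T^4 = 4*pi*(5.189922e+10)^2 * 5.67e-8 * 23585^4 = 5.938244934e+32 W. L/L_sun = 5.938244934e+32 / 3.828e26 = 1.551e+06

1.551e+06 L_sun


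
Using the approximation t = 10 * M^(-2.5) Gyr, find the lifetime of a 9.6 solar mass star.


t = 10 * M^(-2.5) = 10 * 9.6^(-2.5) = 0.035

0.035 Gyr


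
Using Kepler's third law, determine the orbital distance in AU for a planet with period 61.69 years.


a = P^(2/3) = 61.69^(2/3) = 15.6126

15.6126 AU


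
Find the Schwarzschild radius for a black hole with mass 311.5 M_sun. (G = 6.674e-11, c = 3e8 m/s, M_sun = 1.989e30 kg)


M = 311.5 * 1.989e30 kg = 6.195735e+32 kg. rs = 2GM/c^2 = 2 * 6.674e-11 * 6.195735e+32 / (3e8)^2 = 918896.342

918896.342 m


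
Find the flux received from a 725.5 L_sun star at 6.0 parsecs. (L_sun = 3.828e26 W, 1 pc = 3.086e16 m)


F = L / (4*pi*d^2) = 2.777e+29 / (4*pi*(1.852e+17)^2) = 6.446e-07

6.446e-07 W/m^2


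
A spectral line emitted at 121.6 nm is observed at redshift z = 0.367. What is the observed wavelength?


lam_obs = lam_emit * (1 + z) = 121.6 * (1 + 0.367) = 166.2272

166.2272 nm


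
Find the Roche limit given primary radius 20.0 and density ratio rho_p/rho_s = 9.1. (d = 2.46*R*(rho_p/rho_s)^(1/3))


d_Roche = 2.46 * 20.0 * 9.1^(1/3) = 102.7178

102.7178


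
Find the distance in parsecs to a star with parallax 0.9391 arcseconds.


d = 1/p = 1/0.9391 = 1.0648

1.0648 pc


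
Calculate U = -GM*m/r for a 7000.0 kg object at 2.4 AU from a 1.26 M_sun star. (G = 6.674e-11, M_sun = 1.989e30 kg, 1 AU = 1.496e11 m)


M = 1.26 * 1.989e30 kg = 2.50614e+30 kg; r = 2.4 AU * 1.496e11 m/AU = 3.5904e+11 m. U = -GM*m/r = -(6.674e-11 * 2.50614e+30 * 7000.0) / 3.5904e+11 = -3.261e+12

-3.261e+12 J


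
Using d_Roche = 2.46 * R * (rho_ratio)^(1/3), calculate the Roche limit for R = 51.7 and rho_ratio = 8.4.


d_Roche = 2.46 * 51.7 * 8.4^(1/3) = 258.5346

258.5346


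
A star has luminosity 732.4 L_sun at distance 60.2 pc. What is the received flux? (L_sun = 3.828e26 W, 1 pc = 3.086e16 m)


F = L / (4*pi*d^2) = 2.804e+29 / (4*pi*(1.858e+18)^2) = 6.464e-09

6.464e-09 W/m^2


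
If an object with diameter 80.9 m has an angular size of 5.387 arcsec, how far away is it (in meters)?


D = size / theta_rad, theta_rad = 5.387 * pi/(180*3600) = 2.612e-05, D = 3.098e+06

3.098e+06 m


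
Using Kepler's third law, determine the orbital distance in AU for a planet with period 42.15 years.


a = P^(2/3) = 42.15^(2/3) = 12.1115

12.1115 AU


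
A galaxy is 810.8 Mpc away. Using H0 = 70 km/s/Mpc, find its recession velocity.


v = H0 * d = 70 * 810.8 = 56756.0

56756.0 km/s


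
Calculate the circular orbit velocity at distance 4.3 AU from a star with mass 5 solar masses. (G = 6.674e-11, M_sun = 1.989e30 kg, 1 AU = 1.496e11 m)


v = sqrt(GM/r) = sqrt(6.674e-11 * 9.945e+30 / 6.433e+11) = 32121.4743

32121.4743 m/s


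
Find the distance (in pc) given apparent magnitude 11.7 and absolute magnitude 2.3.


d = 10^((m - M + 5)/5) = 10^((11.7 - 2.3 + 5)/5) = 758.5776

758.5776 pc


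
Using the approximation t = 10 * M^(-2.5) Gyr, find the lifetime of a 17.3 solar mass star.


t = 10 * M^(-2.5) = 10 * 17.3^(-2.5) = 0.008

0.008 Gyr


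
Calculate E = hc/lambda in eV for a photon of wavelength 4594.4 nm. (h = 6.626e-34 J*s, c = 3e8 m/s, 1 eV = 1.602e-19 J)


E = hc/lambda = 6.626e-34 * 3e8 / 4.594e-06 = 4.327e-20 J = 0.2701 eV

0.2701 eV


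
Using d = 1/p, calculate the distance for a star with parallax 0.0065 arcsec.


d = 1/p = 1/0.0065 = 153.8462

153.8462 pc


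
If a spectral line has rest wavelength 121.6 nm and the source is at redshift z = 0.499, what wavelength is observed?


lam_obs = lam_emit * (1 + z) = 121.6 * (1 + 0.499) = 182.2784

182.2784 nm


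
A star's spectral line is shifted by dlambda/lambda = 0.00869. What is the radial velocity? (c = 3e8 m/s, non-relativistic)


v = (dlambda/lambda) * c = 0.00869 * 3e8 = 2.607e+06

2.607e+06 m/s


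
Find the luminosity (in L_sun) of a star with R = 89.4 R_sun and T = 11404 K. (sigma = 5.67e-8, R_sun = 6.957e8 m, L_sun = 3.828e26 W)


R = 89.4 * 6.957e8 m = 6.219558e+10 m. L = 4*pi*R^2*sigma*T^4 = 4*pi*(6.219558e+10)^2 * 5.67e-8 * 11404^4 = 4.661662221e+31 W. L/L_sun = 4.661662221e+31 / 3.828e26 = 121778.0099

121778.0099 L_sun


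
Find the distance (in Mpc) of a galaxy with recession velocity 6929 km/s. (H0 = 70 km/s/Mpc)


d = v / H0 = 6929 / 70 = 98.9857

98.9857 Mpc


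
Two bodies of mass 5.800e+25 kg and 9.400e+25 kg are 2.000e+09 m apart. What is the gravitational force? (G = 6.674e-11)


F = G*m1*m2/r^2 = 6.674e-11 * 5.800e+25 * 9.400e+25 / (2.000e+09)^2 = 6.674e-11 * 5.452e+51 / 4.000e+18 = 9.097e+22

9.097e+22 N


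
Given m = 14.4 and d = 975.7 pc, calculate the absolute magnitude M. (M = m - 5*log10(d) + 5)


M = m - 5*log10(d) + 5 = 14.4 - 5*log10(975.7) + 5 = 4.4534

4.4534


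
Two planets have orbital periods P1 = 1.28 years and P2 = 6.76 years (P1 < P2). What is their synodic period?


1/P_syn = |1/P1 - 1/P2| = |1/1.28 - 1/6.76| => P_syn = 1.579

1.579 years


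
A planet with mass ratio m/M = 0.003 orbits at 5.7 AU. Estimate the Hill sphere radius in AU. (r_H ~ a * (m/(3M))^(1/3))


r_H = a * (m/3M)^(1/3) = 5.7 * (0.003/3)^(1/3) = 0.57

0.57 AU


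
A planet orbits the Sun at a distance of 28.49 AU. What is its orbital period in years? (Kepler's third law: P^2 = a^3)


P = a^(3/2) = 28.49^1.5 = 152.0683

152.0683 years


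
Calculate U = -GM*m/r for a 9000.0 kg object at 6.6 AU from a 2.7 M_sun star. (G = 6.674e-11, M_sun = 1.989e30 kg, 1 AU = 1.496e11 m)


M = 2.7 * 1.989e30 kg = 5.3703e+30 kg; r = 6.6 AU * 1.496e11 m/AU = 9.8736e+11 m. U = -GM*m/r = -(6.674e-11 * 5.3703e+30 * 9000.0) / 9.8736e+11 = -3.267e+12

-3.267e+12 J


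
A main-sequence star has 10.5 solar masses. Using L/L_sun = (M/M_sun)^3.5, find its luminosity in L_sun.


L/L_sun = (M/M_sun)^3.5 = 10.5^3.5 = 3751.1337

3751.1337 L_sun


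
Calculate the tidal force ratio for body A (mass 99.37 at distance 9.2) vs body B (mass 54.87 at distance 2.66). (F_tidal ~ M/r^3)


Ratio = (M1/r1^3) / (M2/r2^3) = (99.37/9.2^3) / (54.87/2.66^3) = 0.0438

0.0438


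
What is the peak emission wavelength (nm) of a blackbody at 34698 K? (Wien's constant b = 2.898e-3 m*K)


lam_max = b / T = 2.898e-3 / 34698 = 8.352e-08 m = 83.5207 nm

83.5207 nm


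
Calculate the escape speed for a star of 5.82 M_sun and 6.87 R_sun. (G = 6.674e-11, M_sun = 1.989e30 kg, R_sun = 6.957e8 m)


M = 5.82 * 1.989e30 kg = 1.157598e+31 kg; R = 6.87 * 6.957e8 m = 4.779459e+09 m. v_esc = sqrt(2GM/R) = sqrt(2 * 6.674e-11 * 1.157598e+31 / 4.779459e+09) = 568587.8991

568587.8991 m/s


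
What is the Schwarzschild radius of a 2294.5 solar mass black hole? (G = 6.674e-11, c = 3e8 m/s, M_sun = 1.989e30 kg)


M = 2294.5 * 1.989e30 kg = 4.5637605e+33 kg. rs = 2GM/c^2 = 2 * 6.674e-11 * 4.5637605e+33 / (3e8)^2 = 6.769e+06

6.769e+06 m


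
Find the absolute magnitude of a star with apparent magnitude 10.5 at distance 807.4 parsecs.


M = m - 5*log10(d) + 5 = 10.5 - 5*log10(807.4) + 5 = 0.9646

0.9646


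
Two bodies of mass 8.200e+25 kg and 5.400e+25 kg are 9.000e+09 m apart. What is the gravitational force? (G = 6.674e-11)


F = G*m1*m2/r^2 = 6.674e-11 * 8.200e+25 * 5.400e+25 / (9.000e+09)^2 = 6.674e-11 * 4.428e+51 / 8.100e+19 = 3.648e+21

3.648e+21 N


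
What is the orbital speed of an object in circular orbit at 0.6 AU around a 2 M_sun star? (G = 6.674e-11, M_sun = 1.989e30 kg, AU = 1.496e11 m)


v = sqrt(GM/r) = sqrt(6.674e-11 * 3.978e+30 / 8.976e+10) = 54385.6181

54385.6181 m/s


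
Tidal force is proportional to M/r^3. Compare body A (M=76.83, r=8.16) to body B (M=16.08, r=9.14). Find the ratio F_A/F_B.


Ratio = (M1/r1^3) / (M2/r2^3) = (76.83/8.16^3) / (16.08/9.14^3) = 6.7145

6.7145


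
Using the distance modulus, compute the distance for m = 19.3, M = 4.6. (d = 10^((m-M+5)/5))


d = 10^((m - M + 5)/5) = 10^((19.3 - 4.6 + 5)/5) = 8709.6359

8709.6359 pc


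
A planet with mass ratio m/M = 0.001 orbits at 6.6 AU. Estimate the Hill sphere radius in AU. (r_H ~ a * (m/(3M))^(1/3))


r_H = a * (m/3M)^(1/3) = 6.6 * (0.001/3)^(1/3) = 0.4576

0.4576 AU


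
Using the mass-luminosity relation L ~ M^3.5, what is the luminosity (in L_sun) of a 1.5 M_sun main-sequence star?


L/L_sun = (M/M_sun)^3.5 = 1.5^3.5 = 4.1335

4.1335 L_sun


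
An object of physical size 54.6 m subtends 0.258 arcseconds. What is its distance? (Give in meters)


D = size / theta_rad, theta_rad = 0.258 * pi/(180*3600) = 1.251e-06, D = 4.365e+07

4.365e+07 m


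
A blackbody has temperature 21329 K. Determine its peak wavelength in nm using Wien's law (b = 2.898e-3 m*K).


lam_max = b / T = 2.898e-3 / 21329 = 1.359e-07 m = 135.8713 nm

135.8713 nm


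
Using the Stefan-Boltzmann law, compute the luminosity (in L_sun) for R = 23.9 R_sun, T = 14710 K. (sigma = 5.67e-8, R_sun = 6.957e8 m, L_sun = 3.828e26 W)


R = 23.9 * 6.957e8 m = 1.662723e+10 m. L = 4*pi*R^2*sigma*T^4 = 4*pi*(1.662723e+10)^2 * 5.67e-8 * 14710^4 = 9.223238148e+30 W. L/L_sun = 9.223238148e+30 / 3.828e26 = 24094.1435

24094.1435 L_sun


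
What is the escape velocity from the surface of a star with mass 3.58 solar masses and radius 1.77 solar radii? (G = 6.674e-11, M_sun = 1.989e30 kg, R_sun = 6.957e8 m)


M = 3.58 * 1.989e30 kg = 7.12062e+30 kg; R = 1.77 * 6.957e8 m = 1.231389e+09 m. v_esc = sqrt(2GM/R) = sqrt(2 * 6.674e-11 * 7.12062e+30 / 1.231389e+09) = 878555.8381

878555.8381 m/s


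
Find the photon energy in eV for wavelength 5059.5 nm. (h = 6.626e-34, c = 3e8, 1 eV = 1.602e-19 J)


E = hc/lambda = 6.626e-34 * 3e8 / 5.060e-06 = 3.929e-20 J = 0.2452 eV

0.2452 eV


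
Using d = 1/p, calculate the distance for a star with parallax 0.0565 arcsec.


d = 1/p = 1/0.0565 = 17.6991

17.6991 pc


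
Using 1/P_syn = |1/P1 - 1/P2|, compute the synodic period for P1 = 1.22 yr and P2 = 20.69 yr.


1/P_syn = |1/P1 - 1/P2| = |1/1.22 - 1/20.69| => P_syn = 1.2964

1.2964 years


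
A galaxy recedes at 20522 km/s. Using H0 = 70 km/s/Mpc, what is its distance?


d = v / H0 = 20522 / 70 = 293.1714

293.1714 Mpc


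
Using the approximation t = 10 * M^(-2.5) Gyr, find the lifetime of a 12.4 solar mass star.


t = 10 * M^(-2.5) = 10 * 12.4^(-2.5) = 0.0185

0.0185 Gyr


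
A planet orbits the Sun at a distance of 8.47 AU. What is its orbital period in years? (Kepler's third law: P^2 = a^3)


P = a^(3/2) = 8.47^1.5 = 24.6505

24.6505 years


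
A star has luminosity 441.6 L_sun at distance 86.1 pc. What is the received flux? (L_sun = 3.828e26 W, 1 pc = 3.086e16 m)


F = L / (4*pi*d^2) = 1.690e+29 / (4*pi*(2.657e+18)^2) = 1.905e-09

1.905e-09 W/m^2


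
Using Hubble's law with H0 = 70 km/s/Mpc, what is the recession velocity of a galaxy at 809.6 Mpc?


v = H0 * d = 70 * 809.6 = 56672.0

56672.0 km/s


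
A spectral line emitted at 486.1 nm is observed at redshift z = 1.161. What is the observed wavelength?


lam_obs = lam_emit * (1 + z) = 486.1 * (1 + 1.161) = 1050.4621

1050.4621 nm


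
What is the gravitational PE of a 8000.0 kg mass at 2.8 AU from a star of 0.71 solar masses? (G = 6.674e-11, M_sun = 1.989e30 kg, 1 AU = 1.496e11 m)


M = 0.71 * 1.989e30 kg = 1.41219e+30 kg; r = 2.8 AU * 1.496e11 m/AU = 4.1888e+11 m. U = -GM*m/r = -(6.674e-11 * 1.41219e+30 * 8000.0) / 4.1888e+11 = -1.800e+12

-1.800e+12 J


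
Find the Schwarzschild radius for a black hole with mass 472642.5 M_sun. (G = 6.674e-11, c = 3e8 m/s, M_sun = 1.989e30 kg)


M = 472642.5 * 1.989e30 kg = 9.400859325e+35 kg. rs = 2GM/c^2 = 2 * 6.674e-11 * 9.400859325e+35 / (3e8)^2 = 1.394e+09

1.394e+09 m


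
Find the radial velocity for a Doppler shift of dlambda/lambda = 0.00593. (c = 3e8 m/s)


v = (dlambda/lambda) * c = 0.00593 * 3e8 = 1.779e+06

1.779e+06 m/s


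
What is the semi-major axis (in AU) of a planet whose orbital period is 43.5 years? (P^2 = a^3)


a = P^(2/3) = 43.5^(2/3) = 12.3688

12.3688 AU


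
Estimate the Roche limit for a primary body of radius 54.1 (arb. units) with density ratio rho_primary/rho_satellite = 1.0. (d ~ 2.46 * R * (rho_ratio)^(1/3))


d_Roche = 2.46 * 54.1 * 1.0^(1/3) = 133.086

133.086


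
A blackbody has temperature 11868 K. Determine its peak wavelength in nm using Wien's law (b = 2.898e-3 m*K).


lam_max = b / T = 2.898e-3 / 11868 = 2.442e-07 m = 244.186 nm

244.186 nm


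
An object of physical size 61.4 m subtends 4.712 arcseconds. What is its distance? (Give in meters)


D = size / theta_rad, theta_rad = 4.712 * pi/(180*3600) = 2.284e-05, D = 2.688e+06

2.688e+06 m


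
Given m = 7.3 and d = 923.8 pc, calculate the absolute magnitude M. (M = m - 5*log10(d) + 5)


M = m - 5*log10(d) + 5 = 7.3 - 5*log10(923.8) + 5 = -2.5279

-2.5279


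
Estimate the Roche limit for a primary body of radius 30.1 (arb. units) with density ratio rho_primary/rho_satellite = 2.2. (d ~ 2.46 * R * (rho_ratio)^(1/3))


d_Roche = 2.46 * 30.1 * 2.2^(1/3) = 96.3036

96.3036


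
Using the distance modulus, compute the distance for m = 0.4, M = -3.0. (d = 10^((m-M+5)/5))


d = 10^((m - M + 5)/5) = 10^((0.4 - -3.0 + 5)/5) = 47.863

47.863 pc


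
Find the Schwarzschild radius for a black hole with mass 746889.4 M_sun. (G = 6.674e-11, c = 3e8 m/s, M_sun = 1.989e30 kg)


M = 746889.4 * 1.989e30 kg = 1.485563017e+36 kg. rs = 2GM/c^2 = 2 * 6.674e-11 * 1.485563017e+36 / (3e8)^2 = 2.203e+09

2.203e+09 m


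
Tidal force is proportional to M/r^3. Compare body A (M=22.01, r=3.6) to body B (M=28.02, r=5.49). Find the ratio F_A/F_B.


Ratio = (M1/r1^3) / (M2/r2^3) = (22.01/3.6^3) / (28.02/5.49^3) = 2.7859

2.7859


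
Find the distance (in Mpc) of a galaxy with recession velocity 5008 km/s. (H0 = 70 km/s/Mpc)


d = v / H0 = 5008 / 70 = 71.5429

71.5429 Mpc


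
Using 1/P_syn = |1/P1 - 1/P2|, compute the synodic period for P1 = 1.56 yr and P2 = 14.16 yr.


1/P_syn = |1/P1 - 1/P2| = |1/1.56 - 1/14.16| => P_syn = 1.7531

1.7531 years


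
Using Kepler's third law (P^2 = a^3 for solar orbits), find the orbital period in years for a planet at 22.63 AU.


P = a^(3/2) = 22.63^1.5 = 107.6532

107.6532 years


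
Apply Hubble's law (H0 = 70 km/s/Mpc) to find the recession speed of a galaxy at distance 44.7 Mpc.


v = H0 * d = 70 * 44.7 = 3129.0

3129.0 km/s


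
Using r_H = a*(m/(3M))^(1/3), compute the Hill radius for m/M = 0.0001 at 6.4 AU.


r_H = a * (m/3M)^(1/3) = 6.4 * (0.0001/3)^(1/3) = 0.206

0.206 AU


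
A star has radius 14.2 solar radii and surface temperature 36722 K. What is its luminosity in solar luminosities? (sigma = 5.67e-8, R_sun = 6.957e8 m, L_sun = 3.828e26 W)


R = 14.2 * 6.957e8 m = 9.87894e+09 m. L = 4*pi*R^2*sigma*T^4 = 4*pi*(9.87894e+09)^2 * 5.67e-8 * 36722^4 = 1.264500261e+32 W. L/L_sun = 1.264500261e+32 / 3.828e26 = 330329.2219

330329.2219 L_sun


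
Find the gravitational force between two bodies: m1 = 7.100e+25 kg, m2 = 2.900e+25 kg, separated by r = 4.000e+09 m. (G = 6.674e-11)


F = G*m1*m2/r^2 = 6.674e-11 * 7.100e+25 * 2.900e+25 / (4.000e+09)^2 = 6.674e-11 * 2.059e+51 / 1.600e+19 = 8.589e+21

8.589e+21 N


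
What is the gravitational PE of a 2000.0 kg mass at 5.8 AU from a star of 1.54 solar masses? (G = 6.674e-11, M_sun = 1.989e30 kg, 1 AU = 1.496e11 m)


M = 1.54 * 1.989e30 kg = 3.06306e+30 kg; r = 5.8 AU * 1.496e11 m/AU = 8.6768e+11 m. U = -GM*m/r = -(6.674e-11 * 3.06306e+30 * 2000.0) / 8.6768e+11 = -4.712e+11

-4.712e+11 J


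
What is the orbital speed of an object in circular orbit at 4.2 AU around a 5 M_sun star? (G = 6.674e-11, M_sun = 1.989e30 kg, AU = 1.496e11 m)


v = sqrt(GM/r) = sqrt(6.674e-11 * 9.945e+30 / 6.283e+11) = 32501.6233

32501.6233 m/s


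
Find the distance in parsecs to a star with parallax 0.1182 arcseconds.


d = 1/p = 1/0.1182 = 8.4602

8.4602 pc


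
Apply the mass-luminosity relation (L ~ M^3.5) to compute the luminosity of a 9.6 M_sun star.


L/L_sun = (M/M_sun)^3.5 = 9.6^3.5 = 2741.2542

2741.2542 L_sun


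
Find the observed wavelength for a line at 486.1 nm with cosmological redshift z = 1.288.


lam_obs = lam_emit * (1 + z) = 486.1 * (1 + 1.288) = 1112.1968

1112.1968 nm


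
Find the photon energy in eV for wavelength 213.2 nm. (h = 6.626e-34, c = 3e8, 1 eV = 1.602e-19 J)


E = hc/lambda = 6.626e-34 * 3e8 / 2.132e-07 = 9.324e-19 J = 5.82 eV

5.82 eV


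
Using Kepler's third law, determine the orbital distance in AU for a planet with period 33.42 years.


a = P^(2/3) = 33.42^(2/3) = 10.3754

10.3754 AU


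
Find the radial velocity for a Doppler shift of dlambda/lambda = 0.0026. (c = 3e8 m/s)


v = (dlambda/lambda) * c = 0.0026 * 3e8 = 780000.0

780000.0 m/s


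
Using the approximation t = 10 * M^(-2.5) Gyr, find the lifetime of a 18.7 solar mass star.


t = 10 * M^(-2.5) = 10 * 18.7^(-2.5) = 0.0066

0.0066 Gyr


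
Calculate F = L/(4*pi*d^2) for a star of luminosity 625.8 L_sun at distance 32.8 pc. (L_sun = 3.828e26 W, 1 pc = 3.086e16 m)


F = L / (4*pi*d^2) = 2.396e+29 / (4*pi*(1.012e+18)^2) = 1.861e-08

1.861e-08 W/m^2


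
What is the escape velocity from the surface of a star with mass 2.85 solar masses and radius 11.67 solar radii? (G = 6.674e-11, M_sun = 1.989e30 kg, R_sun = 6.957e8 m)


M = 2.85 * 1.989e30 kg = 5.66865e+30 kg; R = 11.67 * 6.957e8 m = 8.118819e+09 m. v_esc = sqrt(2GM/R) = sqrt(2 * 6.674e-11 * 5.66865e+30 / 8.118819e+09) = 305282.2057

305282.2057 m/s


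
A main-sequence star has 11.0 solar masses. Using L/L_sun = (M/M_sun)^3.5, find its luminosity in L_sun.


L/L_sun = (M/M_sun)^3.5 = 11.0^3.5 = 4414.4276

4414.4276 L_sun


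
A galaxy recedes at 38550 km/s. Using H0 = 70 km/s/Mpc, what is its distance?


d = v / H0 = 38550 / 70 = 550.7143

550.7143 Mpc


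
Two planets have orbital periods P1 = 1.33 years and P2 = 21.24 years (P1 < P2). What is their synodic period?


1/P_syn = |1/P1 - 1/P2| = |1/1.33 - 1/21.24| => P_syn = 1.4188

1.4188 years


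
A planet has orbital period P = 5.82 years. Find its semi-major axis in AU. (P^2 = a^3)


a = P^(2/3) = 5.82^(2/3) = 3.2356

3.2356 AU


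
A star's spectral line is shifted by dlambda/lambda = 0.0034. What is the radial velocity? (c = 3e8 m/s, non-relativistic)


v = (dlambda/lambda) * c = 0.0034 * 3e8 = 1.020e+06

1.020e+06 m/s


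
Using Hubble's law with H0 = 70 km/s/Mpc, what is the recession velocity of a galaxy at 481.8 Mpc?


v = H0 * d = 70 * 481.8 = 33726.0

33726.0 km/s


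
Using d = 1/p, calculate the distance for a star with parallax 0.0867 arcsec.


d = 1/p = 1/0.0867 = 11.534

11.534 pc


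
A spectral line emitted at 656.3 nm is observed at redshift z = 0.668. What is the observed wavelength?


lam_obs = lam_emit * (1 + z) = 656.3 * (1 + 0.668) = 1094.7084

1094.7084 nm


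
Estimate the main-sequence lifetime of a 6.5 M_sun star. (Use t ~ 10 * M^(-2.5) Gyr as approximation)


t = 10 * M^(-2.5) = 10 * 6.5^(-2.5) = 0.0928

0.0928 Gyr


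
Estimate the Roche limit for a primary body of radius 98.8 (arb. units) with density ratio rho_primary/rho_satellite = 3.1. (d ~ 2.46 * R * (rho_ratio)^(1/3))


d_Roche = 2.46 * 98.8 * 3.1^(1/3) = 354.3882

354.3882


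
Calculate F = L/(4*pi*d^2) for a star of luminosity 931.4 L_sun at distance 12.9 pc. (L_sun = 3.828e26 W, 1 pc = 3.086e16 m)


F = L / (4*pi*d^2) = 3.565e+29 / (4*pi*(3.981e+17)^2) = 1.790e-07

1.790e-07 W/m^2


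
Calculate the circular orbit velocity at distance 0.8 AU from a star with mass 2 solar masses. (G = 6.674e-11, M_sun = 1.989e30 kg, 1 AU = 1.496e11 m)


v = sqrt(GM/r) = sqrt(6.674e-11 * 3.978e+30 / 1.197e+11) = 47099.3269

47099.3269 m/s


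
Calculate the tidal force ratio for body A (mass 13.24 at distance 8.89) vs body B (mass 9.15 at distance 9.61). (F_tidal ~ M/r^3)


Ratio = (M1/r1^3) / (M2/r2^3) = (13.24/8.89^3) / (9.15/9.61^3) = 1.8278

1.8278


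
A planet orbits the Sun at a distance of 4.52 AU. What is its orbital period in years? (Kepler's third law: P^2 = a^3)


P = a^(3/2) = 4.52^1.5 = 9.6097

9.6097 years


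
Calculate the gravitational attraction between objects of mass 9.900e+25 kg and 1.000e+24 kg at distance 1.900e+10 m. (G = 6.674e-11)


F = G*m1*m2/r^2 = 6.674e-11 * 9.900e+25 * 1.000e+24 / (1.900e+10)^2 = 6.674e-11 * 9.900e+49 / 3.610e+20 = 1.830e+19

1.830e+19 N


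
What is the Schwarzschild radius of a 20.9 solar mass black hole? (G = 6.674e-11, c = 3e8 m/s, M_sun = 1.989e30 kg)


M = 20.9 * 1.989e30 kg = 4.15701e+31 kg. rs = 2GM/c^2 = 2 * 6.674e-11 * 4.15701e+31 / (3e8)^2 = 61653.0772

61653.0772 m


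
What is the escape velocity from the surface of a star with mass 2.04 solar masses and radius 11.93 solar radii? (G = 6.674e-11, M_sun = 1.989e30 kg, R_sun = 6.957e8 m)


M = 2.04 * 1.989e30 kg = 4.05756e+30 kg; R = 11.93 * 6.957e8 m = 8.299701e+09 m. v_esc = sqrt(2GM/R) = sqrt(2 * 6.674e-11 * 4.05756e+30 / 8.299701e+09) = 255452.0256

255452.0256 m/s


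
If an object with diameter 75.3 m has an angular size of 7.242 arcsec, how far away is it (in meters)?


D = size / theta_rad, theta_rad = 7.242 * pi/(180*3600) = 3.511e-05, D = 2.145e+06

2.145e+06 m


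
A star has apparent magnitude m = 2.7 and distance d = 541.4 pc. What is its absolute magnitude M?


M = m - 5*log10(d) + 5 = 2.7 - 5*log10(541.4) + 5 = -5.9676

-5.9676


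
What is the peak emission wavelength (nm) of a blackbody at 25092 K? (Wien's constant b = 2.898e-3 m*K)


lam_max = b / T = 2.898e-3 / 25092 = 1.155e-07 m = 115.495 nm

115.495 nm


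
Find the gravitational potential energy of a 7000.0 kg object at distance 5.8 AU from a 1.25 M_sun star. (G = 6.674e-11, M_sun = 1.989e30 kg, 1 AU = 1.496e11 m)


M = 1.25 * 1.989e30 kg = 2.48625e+30 kg; r = 5.8 AU * 1.496e11 m/AU = 8.6768e+11 m. U = -GM*m/r = -(6.674e-11 * 2.48625e+30 * 7000.0) / 8.6768e+11 = -1.339e+12

-1.339e+12 J


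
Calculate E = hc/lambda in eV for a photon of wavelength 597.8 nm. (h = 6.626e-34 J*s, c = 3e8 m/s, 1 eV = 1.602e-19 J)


E = hc/lambda = 6.626e-34 * 3e8 / 5.978e-07 = 3.325e-19 J = 2.0757 eV

2.0757 eV


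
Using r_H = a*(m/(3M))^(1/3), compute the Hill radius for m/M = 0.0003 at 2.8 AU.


r_H = a * (m/3M)^(1/3) = 2.8 * (0.0003/3)^(1/3) = 0.13

0.13 AU


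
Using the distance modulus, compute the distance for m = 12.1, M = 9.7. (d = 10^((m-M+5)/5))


d = 10^((m - M + 5)/5) = 10^((12.1 - 9.7 + 5)/5) = 30.1995

30.1995 pc


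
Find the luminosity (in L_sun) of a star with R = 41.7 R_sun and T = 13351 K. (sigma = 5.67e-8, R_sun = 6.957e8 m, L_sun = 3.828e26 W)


R = 41.7 * 6.957e8 m = 2.901069e+10 m. L = 4*pi*R^2*sigma*T^4 = 4*pi*(2.901069e+10)^2 * 5.67e-8 * 13351^4 = 1.905303754e+31 W. L/L_sun = 1.905303754e+31 / 3.828e26 = 49772.8253

49772.8253 L_sun


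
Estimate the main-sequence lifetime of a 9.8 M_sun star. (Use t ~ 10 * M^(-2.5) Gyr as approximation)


t = 10 * M^(-2.5) = 10 * 9.8^(-2.5) = 0.0333

0.0333 Gyr


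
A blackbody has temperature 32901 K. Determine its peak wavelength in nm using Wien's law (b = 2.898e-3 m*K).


lam_max = b / T = 2.898e-3 / 32901 = 8.808e-08 m = 88.0824 nm

88.0824 nm


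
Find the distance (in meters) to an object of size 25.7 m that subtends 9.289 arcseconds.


D = size / theta_rad, theta_rad = 9.289 * pi/(180*3600) = 4.503e-05, D = 570675.5862

570675.5862 m


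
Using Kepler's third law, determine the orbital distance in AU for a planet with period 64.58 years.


a = P^(2/3) = 64.58^(2/3) = 16.0965

16.0965 AU


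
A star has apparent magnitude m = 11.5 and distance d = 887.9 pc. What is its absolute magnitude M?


M = m - 5*log10(d) + 5 = 11.5 - 5*log10(887.9) + 5 = 1.7582

1.7582


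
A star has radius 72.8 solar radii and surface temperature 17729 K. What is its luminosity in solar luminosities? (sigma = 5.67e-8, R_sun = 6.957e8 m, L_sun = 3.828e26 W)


R = 72.8 * 6.957e8 m = 5.064696e+10 m. L = 4*pi*R^2*sigma*T^4 = 4*pi*(5.064696e+10)^2 * 5.67e-8 * 17729^4 = 1.805662789e+32 W. L/L_sun = 1.805662789e+32 / 3.828e26 = 471698.7433

471698.7433 L_sun


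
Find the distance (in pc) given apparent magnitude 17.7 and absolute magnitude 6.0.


d = 10^((m - M + 5)/5) = 10^((17.7 - 6.0 + 5)/5) = 2187.7616

2187.7616 pc


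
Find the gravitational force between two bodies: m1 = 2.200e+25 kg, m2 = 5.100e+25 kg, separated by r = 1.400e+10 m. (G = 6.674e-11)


F = G*m1*m2/r^2 = 6.674e-11 * 2.200e+25 * 5.100e+25 / (1.400e+10)^2 = 6.674e-11 * 1.122e+51 / 1.960e+20 = 3.821e+20

3.821e+20 N


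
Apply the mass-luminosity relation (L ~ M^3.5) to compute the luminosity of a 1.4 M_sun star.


L/L_sun = (M/M_sun)^3.5 = 1.4^3.5 = 3.2467

3.2467 L_sun


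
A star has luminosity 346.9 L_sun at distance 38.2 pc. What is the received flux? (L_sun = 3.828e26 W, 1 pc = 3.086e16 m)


F = L / (4*pi*d^2) = 1.328e+29 / (4*pi*(1.179e+18)^2) = 7.604e-09

7.604e-09 W/m^2


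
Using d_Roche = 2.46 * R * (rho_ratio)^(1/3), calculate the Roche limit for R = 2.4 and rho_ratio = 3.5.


d_Roche = 2.46 * 2.4 * 3.5^(1/3) = 8.964

8.964


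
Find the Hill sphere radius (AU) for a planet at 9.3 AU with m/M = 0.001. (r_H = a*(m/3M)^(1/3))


r_H = a * (m/3M)^(1/3) = 9.3 * (0.001/3)^(1/3) = 0.6448

0.6448 AU


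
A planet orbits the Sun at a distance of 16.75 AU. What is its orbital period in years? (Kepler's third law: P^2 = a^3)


P = a^(3/2) = 16.75^1.5 = 68.5523

68.5523 years


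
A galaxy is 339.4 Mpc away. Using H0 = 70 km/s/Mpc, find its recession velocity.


v = H0 * d = 70 * 339.4 = 23758.0

23758.0 km/s


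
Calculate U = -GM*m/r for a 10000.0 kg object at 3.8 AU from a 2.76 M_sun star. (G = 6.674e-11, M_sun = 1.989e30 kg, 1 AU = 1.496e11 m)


M = 2.76 * 1.989e30 kg = 5.48964e+30 kg; r = 3.8 AU * 1.496e11 m/AU = 5.6848e+11 m. U = -GM*m/r = -(6.674e-11 * 5.48964e+30 * 10000.0) / 5.6848e+11 = -6.445e+12

-6.445e+12 J


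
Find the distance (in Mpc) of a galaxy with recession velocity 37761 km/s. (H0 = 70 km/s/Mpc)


d = v / H0 = 37761 / 70 = 539.4429

539.4429 Mpc


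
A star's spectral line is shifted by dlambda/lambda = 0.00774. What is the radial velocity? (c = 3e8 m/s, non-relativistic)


v = (dlambda/lambda) * c = 0.00774 * 3e8 = 2.322e+06

2.322e+06 m/s


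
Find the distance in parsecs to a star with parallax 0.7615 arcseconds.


d = 1/p = 1/0.7615 = 1.3132

1.3132 pc


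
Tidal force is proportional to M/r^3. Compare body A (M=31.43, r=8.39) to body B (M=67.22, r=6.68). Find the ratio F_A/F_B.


Ratio = (M1/r1^3) / (M2/r2^3) = (31.43/8.39^3) / (67.22/6.68^3) = 0.236

0.236


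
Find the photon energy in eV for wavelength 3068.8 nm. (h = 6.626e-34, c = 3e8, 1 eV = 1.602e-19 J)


E = hc/lambda = 6.626e-34 * 3e8 / 3.069e-06 = 6.477e-20 J = 0.4043 eV

0.4043 eV


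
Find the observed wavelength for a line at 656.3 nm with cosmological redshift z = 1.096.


lam_obs = lam_emit * (1 + z) = 656.3 * (1 + 1.096) = 1375.6048

1375.6048 nm


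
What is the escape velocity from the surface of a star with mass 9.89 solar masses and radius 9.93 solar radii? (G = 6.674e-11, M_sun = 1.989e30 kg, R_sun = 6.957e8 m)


M = 9.89 * 1.989e30 kg = 1.967121e+31 kg; R = 9.93 * 6.957e8 m = 6.908301e+09 m. v_esc = sqrt(2GM/R) = sqrt(2 * 6.674e-11 * 1.967121e+31 / 6.908301e+09) = 616506.9977

616506.9977 m/s


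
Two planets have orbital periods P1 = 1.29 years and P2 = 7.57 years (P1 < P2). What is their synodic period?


1/P_syn = |1/P1 - 1/P2| = |1/1.29 - 1/7.57| => P_syn = 1.555

1.555 years


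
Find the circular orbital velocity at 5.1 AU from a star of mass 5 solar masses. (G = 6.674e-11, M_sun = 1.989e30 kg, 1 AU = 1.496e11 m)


v = sqrt(GM/r) = sqrt(6.674e-11 * 9.945e+30 / 7.630e+11) = 29494.7426

29494.7426 m/s


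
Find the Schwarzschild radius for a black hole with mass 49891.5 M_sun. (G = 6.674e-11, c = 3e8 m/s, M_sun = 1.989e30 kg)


M = 49891.5 * 1.989e30 kg = 9.92341935e+34 kg. rs = 2GM/c^2 = 2 * 6.674e-11 * 9.92341935e+34 / (3e8)^2 = 1.472e+08

1.472e+08 m


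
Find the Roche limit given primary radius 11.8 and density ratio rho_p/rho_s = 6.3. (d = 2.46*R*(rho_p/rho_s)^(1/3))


d_Roche = 2.46 * 11.8 * 6.3^(1/3) = 53.6122

53.6122


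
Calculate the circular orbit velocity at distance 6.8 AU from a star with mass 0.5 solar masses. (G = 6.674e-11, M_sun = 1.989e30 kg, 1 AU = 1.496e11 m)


v = sqrt(GM/r) = sqrt(6.674e-11 * 9.945e+29 / 1.017e+12) = 8077.4679

8077.4679 m/s


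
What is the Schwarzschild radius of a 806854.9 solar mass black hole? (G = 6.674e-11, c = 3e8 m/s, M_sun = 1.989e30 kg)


M = 806854.9 * 1.989e30 kg = 1.604834396e+36 kg. rs = 2GM/c^2 = 2 * 6.674e-11 * 1.604834396e+36 / (3e8)^2 = 2.380e+09

2.380e+09 m


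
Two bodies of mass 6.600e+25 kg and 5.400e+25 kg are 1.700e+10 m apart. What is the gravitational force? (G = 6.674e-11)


F = G*m1*m2/r^2 = 6.674e-11 * 6.600e+25 * 5.400e+25 / (1.700e+10)^2 = 6.674e-11 * 3.564e+51 / 2.890e+20 = 8.230e+20

8.230e+20 N


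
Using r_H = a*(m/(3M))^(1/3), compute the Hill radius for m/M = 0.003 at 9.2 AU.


r_H = a * (m/3M)^(1/3) = 9.2 * (0.003/3)^(1/3) = 0.92

0.92 AU


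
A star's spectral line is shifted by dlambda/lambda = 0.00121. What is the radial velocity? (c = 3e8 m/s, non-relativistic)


v = (dlambda/lambda) * c = 0.00121 * 3e8 = 363000.0

363000.0 m/s


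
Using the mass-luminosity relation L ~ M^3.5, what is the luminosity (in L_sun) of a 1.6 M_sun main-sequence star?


L/L_sun = (M/M_sun)^3.5 = 1.6^3.5 = 5.1811

5.1811 L_sun


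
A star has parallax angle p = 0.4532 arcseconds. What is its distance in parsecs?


d = 1/p = 1/0.4532 = 2.2065

2.2065 pc


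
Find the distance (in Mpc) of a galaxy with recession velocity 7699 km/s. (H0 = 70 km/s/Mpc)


d = v / H0 = 7699 / 70 = 109.9857

109.9857 Mpc


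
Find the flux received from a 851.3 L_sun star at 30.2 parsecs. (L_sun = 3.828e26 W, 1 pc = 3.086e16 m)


F = L / (4*pi*d^2) = 3.259e+29 / (4*pi*(9.320e+17)^2) = 2.986e-08

2.986e-08 W/m^2


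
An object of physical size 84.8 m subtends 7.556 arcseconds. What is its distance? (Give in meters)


D = size / theta_rad, theta_rad = 7.556 * pi/(180*3600) = 3.663e-05, D = 2.315e+06

2.315e+06 m


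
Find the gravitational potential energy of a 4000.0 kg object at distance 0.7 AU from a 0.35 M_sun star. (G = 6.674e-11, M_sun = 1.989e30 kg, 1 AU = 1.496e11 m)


M = 0.35 * 1.989e30 kg = 6.9615e+29 kg; r = 0.7 AU * 1.496e11 m/AU = 1.0472e+11 m. U = -GM*m/r = -(6.674e-11 * 6.9615e+29 * 4000.0) / 1.0472e+11 = -1.775e+12

-1.775e+12 J


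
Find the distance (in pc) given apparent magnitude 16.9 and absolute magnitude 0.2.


d = 10^((m - M + 5)/5) = 10^((16.9 - 0.2 + 5)/5) = 21877.6162

21877.6162 pc


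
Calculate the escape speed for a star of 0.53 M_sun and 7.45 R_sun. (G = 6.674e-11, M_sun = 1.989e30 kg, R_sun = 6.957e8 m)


M = 0.53 * 1.989e30 kg = 1.05417e+30 kg; R = 7.45 * 6.957e8 m = 5.182965e+09 m. v_esc = sqrt(2GM/R) = sqrt(2 * 6.674e-11 * 1.05417e+30 / 5.182965e+09) = 164768.5377

164768.5377 m/s


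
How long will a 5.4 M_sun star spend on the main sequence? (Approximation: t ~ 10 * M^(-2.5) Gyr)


t = 10 * M^(-2.5) = 10 * 5.4^(-2.5) = 0.1476

0.1476 Gyr
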